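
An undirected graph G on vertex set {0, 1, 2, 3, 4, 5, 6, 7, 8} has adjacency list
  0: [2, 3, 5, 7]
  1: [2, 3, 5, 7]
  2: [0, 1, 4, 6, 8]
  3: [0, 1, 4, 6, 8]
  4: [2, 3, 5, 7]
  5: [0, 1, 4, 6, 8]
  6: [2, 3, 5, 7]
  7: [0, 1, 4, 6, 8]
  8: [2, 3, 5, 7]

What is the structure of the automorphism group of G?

S_5 × S_4

The vertices split by degree into {2, 3, 5, 7} (degree 5) and {0, 1, 4, 6, 8} (degree 4); every edge runs between the two parts, so G is the complete bipartite graph K_{4,5}. The parts have unequal sizes, so no automorphism swaps them; each part is permuted independently, giving S_5 × S_4 of order 5!·4! = 2880.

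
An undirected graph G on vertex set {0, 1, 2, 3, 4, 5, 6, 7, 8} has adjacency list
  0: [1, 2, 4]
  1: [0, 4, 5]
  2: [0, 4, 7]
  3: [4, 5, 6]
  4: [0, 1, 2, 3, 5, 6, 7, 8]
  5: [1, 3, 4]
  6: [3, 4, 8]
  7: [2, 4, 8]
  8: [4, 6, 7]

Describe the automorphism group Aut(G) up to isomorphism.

the dihedral group of order 16

Vertex 4 is the unique vertex of degree 8; the remaining 8 vertices each have degree 3 and induce a cycle, so G is the wheel on 9 vertices with hub 4. With the hub fixed, the remaining symmetry is that of the rim cycle C_8, giving the dihedral group D_8.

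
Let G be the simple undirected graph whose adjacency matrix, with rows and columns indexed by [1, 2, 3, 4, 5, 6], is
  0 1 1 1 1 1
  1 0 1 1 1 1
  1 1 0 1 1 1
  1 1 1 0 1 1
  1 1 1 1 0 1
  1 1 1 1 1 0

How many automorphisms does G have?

720

Every vertex has degree 5, so G is the complete graph K_6. Every bijection on the vertex set is an automorphism of K_6; hence Aut(K_6) ≅ S_6, order 720.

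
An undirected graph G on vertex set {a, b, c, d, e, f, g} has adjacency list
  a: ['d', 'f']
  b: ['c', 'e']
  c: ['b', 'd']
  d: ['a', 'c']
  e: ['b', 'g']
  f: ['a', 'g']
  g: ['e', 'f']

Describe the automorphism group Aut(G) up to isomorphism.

the dihedral group of order 14

G is 2-regular and connected on 7 vertices, i.e. the cycle C_7. The automorphisms of the 7-cycle are exactly the symmetries of a regular 7-gon: the dihedral group D_7, |D_7| = 14.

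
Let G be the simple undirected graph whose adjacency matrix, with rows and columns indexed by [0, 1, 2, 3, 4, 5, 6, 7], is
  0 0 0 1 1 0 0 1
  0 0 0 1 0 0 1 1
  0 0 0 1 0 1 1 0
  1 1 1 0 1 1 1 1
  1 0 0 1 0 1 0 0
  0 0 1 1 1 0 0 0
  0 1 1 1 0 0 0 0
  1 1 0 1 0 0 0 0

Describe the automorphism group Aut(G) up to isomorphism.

the dihedral group of order 14

Vertex 3 is the unique vertex of degree 7; the remaining 7 vertices each have degree 3 and induce a cycle, so G is the wheel on 8 vertices with hub 3. Every automorphism fixes the hub and acts on the rim 7-cycle, so Aut(G) ≅ Aut(C_7) = D_7 of order 14.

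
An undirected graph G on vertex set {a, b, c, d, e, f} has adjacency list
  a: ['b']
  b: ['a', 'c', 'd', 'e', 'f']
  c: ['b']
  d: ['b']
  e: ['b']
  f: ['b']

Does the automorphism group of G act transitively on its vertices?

Vertex b is the only vertex of degree 5, so every automorphism fixes it; G is not vertex-transitive.

No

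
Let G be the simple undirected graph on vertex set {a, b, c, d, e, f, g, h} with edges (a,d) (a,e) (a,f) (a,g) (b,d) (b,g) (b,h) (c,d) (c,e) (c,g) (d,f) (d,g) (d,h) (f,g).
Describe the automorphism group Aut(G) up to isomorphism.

1

The degree sequence is [4, 3, 3, 6, 2, 3, 5, 2]. Checking the degree-preserving permutations of the vertex set shows that none except the identity preserves every edge, so Aut(G) is trivial.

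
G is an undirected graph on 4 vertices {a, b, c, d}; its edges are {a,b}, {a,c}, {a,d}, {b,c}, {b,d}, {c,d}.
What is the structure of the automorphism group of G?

All 4 vertices are pairwise adjacent: G = K_4. Any permutation of the 4 vertices preserves K_4, so Aut(K_4) = S_4 of order 4! = 24.

S_4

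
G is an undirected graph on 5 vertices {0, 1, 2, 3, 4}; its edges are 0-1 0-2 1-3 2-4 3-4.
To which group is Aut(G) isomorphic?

Every vertex has degree 2 and the graph is connected, so G is the 5-cycle C_5. The automorphisms of the 5-cycle are exactly the symmetries of a regular 5-gon: the dihedral group D_5, |D_5| = 10.

the dihedral group of order 10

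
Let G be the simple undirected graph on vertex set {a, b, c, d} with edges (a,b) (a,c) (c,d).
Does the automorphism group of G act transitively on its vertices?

No

Automorphisms preserve degree, but G has vertices of degree 1 and vertices of degree 2; no automorphism maps one to the other, so G is not vertex-transitive.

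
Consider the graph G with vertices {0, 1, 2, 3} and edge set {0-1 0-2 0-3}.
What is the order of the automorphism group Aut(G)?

6

Vertex 0 has degree 3 and every other vertex has degree 1, so G is the star K_{1,3} with centre 0. Any automorphism fixes the centre and permutes the 3 leaves freely, so Aut(G) ≅ S_3 of order 3! = 6.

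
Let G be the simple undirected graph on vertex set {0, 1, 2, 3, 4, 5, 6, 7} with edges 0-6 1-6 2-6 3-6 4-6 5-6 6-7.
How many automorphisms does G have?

5040

Vertex 6 has degree 7 and every other vertex has degree 1, so G is the star K_{1,7} with centre 6. The 7 leaves are pairwise interchangeable while the centre is fixed, giving Aut(G) = S_7.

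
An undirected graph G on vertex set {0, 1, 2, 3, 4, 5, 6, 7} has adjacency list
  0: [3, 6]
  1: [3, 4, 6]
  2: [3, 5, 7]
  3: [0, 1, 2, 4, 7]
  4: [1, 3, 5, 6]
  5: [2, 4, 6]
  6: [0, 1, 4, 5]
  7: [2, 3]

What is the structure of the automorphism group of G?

1

Degrees alone do not determine every vertex (e.g. 0 and 7 both have degree 2), but their neighbour-degree multisets differ: N(0) has degrees [4, 5] while N(7) has degrees [3, 5]. Repeating this refinement separates all vertices, so the only automorphism is the identity.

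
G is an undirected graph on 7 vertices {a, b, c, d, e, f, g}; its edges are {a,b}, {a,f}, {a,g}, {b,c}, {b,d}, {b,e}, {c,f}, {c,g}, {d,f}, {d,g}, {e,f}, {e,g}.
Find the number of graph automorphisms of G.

The vertices split by degree into {b, f, g} (degree 4) and {a, c, d, e} (degree 3); every edge runs between the two parts, so G is the complete bipartite graph K_{3,4}. Automorphisms preserve the bipartition setwise (since the parts differ in size) and act as S_3 × S_4 within it; |Aut| = 144.

144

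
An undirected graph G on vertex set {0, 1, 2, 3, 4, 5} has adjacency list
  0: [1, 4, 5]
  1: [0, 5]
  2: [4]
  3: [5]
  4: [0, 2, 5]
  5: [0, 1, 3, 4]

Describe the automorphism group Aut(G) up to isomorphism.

1

Degrees alone do not determine every vertex (e.g. 0 and 4 both have degree 3), but their neighbour-degree multisets differ: N(0) has degrees [2, 3, 4] while N(4) has degrees [1, 3, 4]. Repeating this refinement separates all vertices, so the only automorphism is the identity.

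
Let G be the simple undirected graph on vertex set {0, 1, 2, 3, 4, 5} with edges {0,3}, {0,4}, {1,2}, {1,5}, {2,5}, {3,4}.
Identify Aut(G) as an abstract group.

D_3 ≀ Z_2

G has two connected components, {1, 2, 5} and {0, 3, 4}; each is 2-regular, so G = C_3 ⊔ C_3. With two isomorphic components, Aut(G) = Aut(C_3) ≀ S_2 = (D_3 × D_3) ⋊ Z_2: permute each cycle by D_3, then optionally swap the two cycles. Order 2·(2·3)² = 72.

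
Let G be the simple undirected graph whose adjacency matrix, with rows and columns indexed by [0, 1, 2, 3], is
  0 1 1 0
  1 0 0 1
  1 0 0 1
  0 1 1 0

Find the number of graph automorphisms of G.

8

G is 2-regular and bipartite on 2^2 = 4 vertices with girth 4; it is the hypercube graph Q_2. Aut(Q_2) consists of the signed permutations of the 2 coordinate axes: 2! permutations times 2^2 sign flips, so |Aut| = 2^2·2! = 8.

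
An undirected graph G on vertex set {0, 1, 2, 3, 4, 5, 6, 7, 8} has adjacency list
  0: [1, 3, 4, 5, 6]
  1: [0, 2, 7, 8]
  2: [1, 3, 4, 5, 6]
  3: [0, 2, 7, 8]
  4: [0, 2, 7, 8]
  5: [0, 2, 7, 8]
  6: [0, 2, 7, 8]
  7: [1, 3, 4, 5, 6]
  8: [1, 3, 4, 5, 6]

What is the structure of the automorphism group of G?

The vertices split by degree into {0, 2, 7, 8} (degree 5) and {1, 3, 4, 5, 6} (degree 4); every edge runs between the two parts, so G is the complete bipartite graph K_{4,5}. Automorphisms preserve the bipartition setwise (since the parts differ in size) and act as S_4 × S_5 within it; |Aut| = 2880.

S_4 × S_5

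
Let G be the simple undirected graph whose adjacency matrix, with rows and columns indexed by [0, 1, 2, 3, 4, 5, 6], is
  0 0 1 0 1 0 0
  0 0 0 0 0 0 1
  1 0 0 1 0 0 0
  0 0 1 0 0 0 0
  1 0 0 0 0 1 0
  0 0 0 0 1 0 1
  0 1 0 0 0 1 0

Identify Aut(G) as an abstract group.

C_2

The degree sequence is [2, 1, 2, 1, 2, 2, 2]; the two degree-1 vertices 1 and 3 are the ends of a path, so G = P_7. A path has exactly one nontrivial symmetry — reversal — giving Aut(G) of order 2.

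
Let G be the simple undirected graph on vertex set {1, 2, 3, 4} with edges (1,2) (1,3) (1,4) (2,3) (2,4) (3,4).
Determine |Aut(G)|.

Every vertex has degree 3, so G is the complete graph K_4. Every bijection on the vertex set is an automorphism of K_4; hence Aut(K_4) ≅ S_4, order 24.

24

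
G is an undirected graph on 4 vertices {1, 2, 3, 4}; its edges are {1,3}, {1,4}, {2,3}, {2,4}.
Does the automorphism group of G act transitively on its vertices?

Yes

Every vertex has degree 2 and the graph is connected, so G is the 4-cycle C_4. C_4 has 4 rotations and 4 reflections, so Aut(C_4) ≅ D_4 of order 8. Under this action every vertex can be carried to every other, so G is vertex-transitive.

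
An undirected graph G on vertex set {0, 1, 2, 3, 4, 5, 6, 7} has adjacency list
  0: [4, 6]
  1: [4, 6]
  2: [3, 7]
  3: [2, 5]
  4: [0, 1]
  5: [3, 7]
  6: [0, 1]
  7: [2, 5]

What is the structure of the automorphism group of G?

G has two connected components, {2, 3, 5, 7} and {0, 1, 4, 6}; each is 2-regular, so G = C_4 ⊔ C_4. With two isomorphic components, Aut(G) = Aut(C_4) ≀ S_2 = (D_4 × D_4) ⋊ Z_2: permute each cycle by D_4, then optionally swap the two cycles. Order 2·(2·4)² = 128.

D_4 ≀ Z_2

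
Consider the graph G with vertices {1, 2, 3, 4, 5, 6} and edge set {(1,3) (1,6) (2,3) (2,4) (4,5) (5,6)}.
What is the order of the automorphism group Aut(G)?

G is 2-regular and connected on 6 vertices, i.e. the cycle C_6. C_6 has 6 rotations and 6 reflections, so Aut(C_6) ≅ D_6 of order 12.

12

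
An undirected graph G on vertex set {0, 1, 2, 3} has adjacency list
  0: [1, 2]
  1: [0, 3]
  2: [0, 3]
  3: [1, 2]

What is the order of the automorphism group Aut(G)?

G is 2-regular and bipartite on 2^2 = 4 vertices with girth 4; it is the hypercube graph Q_2. The symmetry group of the 2-cube is the hyperoctahedral group B_2 = Z_2 ≀ S_2, of order 2^2·2! = 8.

8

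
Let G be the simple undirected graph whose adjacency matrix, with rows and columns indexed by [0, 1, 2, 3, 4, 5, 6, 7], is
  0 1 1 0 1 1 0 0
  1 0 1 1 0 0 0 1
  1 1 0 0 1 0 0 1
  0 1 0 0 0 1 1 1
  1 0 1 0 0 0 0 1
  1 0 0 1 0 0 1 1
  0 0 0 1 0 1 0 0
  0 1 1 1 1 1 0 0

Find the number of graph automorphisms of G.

The degree sequence is [4, 4, 4, 4, 3, 4, 2, 5]. Checking the degree-preserving permutations of the vertex set shows that none except the identity preserves every edge, so Aut(G) is trivial.

1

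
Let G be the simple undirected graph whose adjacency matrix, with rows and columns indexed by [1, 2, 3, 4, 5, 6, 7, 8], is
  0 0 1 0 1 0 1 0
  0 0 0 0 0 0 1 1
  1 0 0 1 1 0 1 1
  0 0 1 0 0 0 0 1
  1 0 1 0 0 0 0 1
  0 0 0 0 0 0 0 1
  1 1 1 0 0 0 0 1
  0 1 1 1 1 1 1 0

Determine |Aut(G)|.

Degrees alone do not determine every vertex (e.g. 1 and 5 both have degree 3), but their neighbour-degree multisets differ: N(1) has degrees [3, 4, 5] while N(5) has degrees [3, 5, 6]. Repeating this refinement separates all vertices, so the only automorphism is the identity.

1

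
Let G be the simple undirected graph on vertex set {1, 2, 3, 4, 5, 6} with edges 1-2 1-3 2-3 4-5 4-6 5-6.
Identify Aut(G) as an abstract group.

G has two connected components, {1, 2, 3} and {4, 5, 6}; each is 2-regular, so G = C_3 ⊔ C_3. With two isomorphic components, Aut(G) = Aut(C_3) ≀ S_2 = (D_3 × D_3) ⋊ Z_2: permute each cycle by D_3, then optionally swap the two cycles. Order 2·(2·3)² = 72.

(D_3 × D_3) ⋊ Z_2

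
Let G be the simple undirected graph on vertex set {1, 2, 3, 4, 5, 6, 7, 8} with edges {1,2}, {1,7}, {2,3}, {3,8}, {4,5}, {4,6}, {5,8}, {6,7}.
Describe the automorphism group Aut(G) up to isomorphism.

Every vertex has degree 2 and the graph is connected, so G is the 8-cycle C_8. C_8 has 8 rotations and 8 reflections, so Aut(C_8) ≅ D_8 of order 16.

D_8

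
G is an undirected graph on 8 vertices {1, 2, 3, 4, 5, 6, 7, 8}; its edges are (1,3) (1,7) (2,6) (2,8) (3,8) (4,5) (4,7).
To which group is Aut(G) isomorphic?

the cyclic group of order 2

The degree sequence is [2, 2, 2, 2, 1, 1, 2, 2]; the two degree-1 vertices 5 and 6 are the ends of a path, so G = P_8. The only nontrivial automorphism of a path is the end-to-end reflection, so Aut(G) ≅ Z_2.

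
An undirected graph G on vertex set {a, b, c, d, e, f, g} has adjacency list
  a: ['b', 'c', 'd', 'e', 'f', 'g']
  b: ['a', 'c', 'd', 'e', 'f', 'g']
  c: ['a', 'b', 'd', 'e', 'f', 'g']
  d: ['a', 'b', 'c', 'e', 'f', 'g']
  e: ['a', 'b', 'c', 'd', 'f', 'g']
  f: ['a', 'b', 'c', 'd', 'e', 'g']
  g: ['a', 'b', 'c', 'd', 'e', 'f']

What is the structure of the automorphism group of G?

All 7 vertices are pairwise adjacent: G = K_7. Any permutation of the 7 vertices preserves K_7, so Aut(K_7) = S_7 of order 7! = 5040.

the symmetric group on 7 letters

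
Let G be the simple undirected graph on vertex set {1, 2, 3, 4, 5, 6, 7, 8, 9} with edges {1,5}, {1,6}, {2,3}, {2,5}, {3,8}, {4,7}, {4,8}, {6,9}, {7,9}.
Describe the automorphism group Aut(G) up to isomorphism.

G is 2-regular and connected on 9 vertices, i.e. the cycle C_9. The automorphisms of the 9-cycle are exactly the symmetries of a regular 9-gon: the dihedral group D_9, |D_9| = 18.

the dihedral group of order 18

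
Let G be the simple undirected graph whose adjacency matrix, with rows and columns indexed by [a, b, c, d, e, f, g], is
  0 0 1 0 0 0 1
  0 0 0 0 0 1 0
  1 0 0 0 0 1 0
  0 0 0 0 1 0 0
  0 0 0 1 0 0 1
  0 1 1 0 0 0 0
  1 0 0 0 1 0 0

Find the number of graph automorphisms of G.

The degree sequence is [2, 1, 2, 1, 2, 2, 2]; the two degree-1 vertices b and d are the ends of a path, so G = P_7. A path has exactly one nontrivial symmetry — reversal — giving Aut(G) of order 2.

2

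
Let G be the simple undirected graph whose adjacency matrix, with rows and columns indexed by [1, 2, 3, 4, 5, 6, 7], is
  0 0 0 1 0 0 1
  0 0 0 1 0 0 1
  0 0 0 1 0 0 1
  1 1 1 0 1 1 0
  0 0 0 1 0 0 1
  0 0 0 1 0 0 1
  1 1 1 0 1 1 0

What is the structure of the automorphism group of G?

S_2 × S_5

The vertices split by degree into {4, 7} (degree 5) and {1, 2, 3, 5, 6} (degree 2); every edge runs between the two parts, so G is the complete bipartite graph K_{2,5}. The parts have unequal sizes, so no automorphism swaps them; each part is permuted independently, giving S_2 × S_5 of order 2!·5! = 240.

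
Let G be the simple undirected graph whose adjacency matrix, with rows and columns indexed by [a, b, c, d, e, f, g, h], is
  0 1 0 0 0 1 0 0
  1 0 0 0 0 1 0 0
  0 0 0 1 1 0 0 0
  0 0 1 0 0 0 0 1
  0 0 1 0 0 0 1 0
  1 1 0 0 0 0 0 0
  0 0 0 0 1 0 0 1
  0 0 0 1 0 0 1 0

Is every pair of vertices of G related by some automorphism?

G has two connected components, {c, d, e, g, h} and {a, b, f}; each is 2-regular, so G = C_5 ⊔ C_3. The orbit of a under Aut(G) is {a, b, f}, which does not contain c, so G is not vertex-transitive.

No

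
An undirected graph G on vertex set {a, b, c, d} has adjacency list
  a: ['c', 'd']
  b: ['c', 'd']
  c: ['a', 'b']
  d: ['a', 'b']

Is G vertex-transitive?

G is 2-regular and bipartite on 2^2 = 4 vertices with girth 4; it is the hypercube graph Q_2. Aut(Q_2) consists of the signed permutations of the 2 coordinate axes: 2! permutations times 2^2 sign flips, so |Aut| = 2^2·2! = 8. Under this action every vertex can be carried to every other, so G is vertex-transitive.

Yes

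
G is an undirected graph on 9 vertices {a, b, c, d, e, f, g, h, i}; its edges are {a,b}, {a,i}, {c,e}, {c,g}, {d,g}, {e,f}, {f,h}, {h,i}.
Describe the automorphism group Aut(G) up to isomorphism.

The degree sequence is [2, 1, 2, 1, 2, 2, 2, 2, 2]; the two degree-1 vertices b and d are the ends of a path, so G = P_9. The only nontrivial automorphism of a path is the end-to-end reflection, so Aut(G) ≅ Z_2.

Z_2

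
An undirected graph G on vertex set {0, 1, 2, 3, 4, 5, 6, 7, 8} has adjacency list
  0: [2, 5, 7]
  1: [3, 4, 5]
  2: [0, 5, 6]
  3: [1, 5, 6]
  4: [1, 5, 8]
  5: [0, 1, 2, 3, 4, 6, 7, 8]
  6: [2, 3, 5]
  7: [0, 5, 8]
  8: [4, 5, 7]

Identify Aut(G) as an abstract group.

Vertex 5 is the unique vertex of degree 8; the remaining 8 vertices each have degree 3 and induce a cycle, so G is the wheel on 9 vertices with hub 5. With the hub fixed, the remaining symmetry is that of the rim cycle C_8, giving the dihedral group D_8.

the dihedral group of order 16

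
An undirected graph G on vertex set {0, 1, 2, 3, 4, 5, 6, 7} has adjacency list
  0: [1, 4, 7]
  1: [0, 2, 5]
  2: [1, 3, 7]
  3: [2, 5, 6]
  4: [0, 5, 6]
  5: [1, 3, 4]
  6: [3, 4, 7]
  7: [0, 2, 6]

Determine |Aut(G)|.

48

G is 3-regular and bipartite on 2^3 = 8 vertices with girth 4; it is the hypercube graph Q_3. The symmetry group of the 3-cube is the hyperoctahedral group B_3 = Z_2 ≀ S_3, of order 2^3·3! = 48.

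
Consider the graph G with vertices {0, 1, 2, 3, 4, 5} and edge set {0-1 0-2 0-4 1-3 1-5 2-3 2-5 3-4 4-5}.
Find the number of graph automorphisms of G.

72

G is 3-regular and bipartite with parts {0, 3, 5} and {1, 2, 4} (each part is independent and every cross-pair is an edge), so G = K_{3,3}. Each part can be permuted independently (S_3 × S_3) and the two equal-size parts can also be swapped, giving (S_3 × S_3) ⋊ Z_2 of order 2·(3!)² = 72.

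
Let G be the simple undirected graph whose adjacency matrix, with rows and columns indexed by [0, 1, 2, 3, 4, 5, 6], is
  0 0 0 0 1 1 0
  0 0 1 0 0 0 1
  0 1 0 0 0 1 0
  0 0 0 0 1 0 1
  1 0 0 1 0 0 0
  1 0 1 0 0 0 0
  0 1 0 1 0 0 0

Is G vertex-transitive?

Yes

G is 2-regular and connected on 7 vertices, i.e. the cycle C_7. The automorphisms of the 7-cycle are exactly the symmetries of a regular 7-gon: the dihedral group D_7, |D_7| = 14. Under this action every vertex can be carried to every other, so G is vertex-transitive.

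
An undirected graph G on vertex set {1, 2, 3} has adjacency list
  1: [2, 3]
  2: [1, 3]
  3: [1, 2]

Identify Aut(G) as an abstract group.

S_3

All 3 vertices are pairwise adjacent: G = K_3. Every bijection on the vertex set is an automorphism of K_3; hence Aut(K_3) ≅ S_3, order 6.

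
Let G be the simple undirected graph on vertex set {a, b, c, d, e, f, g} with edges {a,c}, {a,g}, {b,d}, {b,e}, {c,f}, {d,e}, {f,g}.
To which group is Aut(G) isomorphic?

G has two connected components, {a, c, f, g} and {b, d, e}; each is 2-regular, so G = C_4 ⊔ C_3. No automorphism exchanges components of different sizes, hence Aut(G) is the direct product D_3 × D_4, order 48.

D_3 × D_4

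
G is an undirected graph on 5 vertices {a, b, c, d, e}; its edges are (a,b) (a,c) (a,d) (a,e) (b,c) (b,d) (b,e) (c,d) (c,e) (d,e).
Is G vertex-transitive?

All 5 vertices are pairwise adjacent: G = K_5. Every bijection on the vertex set is an automorphism of K_5; hence Aut(K_5) ≅ S_5, order 120. This group acts transitively on the 5 vertices.

Yes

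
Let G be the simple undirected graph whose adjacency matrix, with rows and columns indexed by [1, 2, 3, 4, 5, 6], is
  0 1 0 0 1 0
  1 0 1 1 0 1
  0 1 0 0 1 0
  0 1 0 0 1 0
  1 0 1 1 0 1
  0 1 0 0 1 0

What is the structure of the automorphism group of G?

S_4 × S_2

The vertices split by degree into {2, 5} (degree 4) and {1, 3, 4, 6} (degree 2); every edge runs between the two parts, so G is the complete bipartite graph K_{2,4}. The parts have unequal sizes, so no automorphism swaps them; each part is permuted independently, giving S_4 × S_2 of order 4!·2! = 48.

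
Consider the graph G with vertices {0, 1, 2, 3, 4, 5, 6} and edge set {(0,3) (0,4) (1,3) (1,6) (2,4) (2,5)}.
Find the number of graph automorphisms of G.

2

The degree sequence is [2, 2, 2, 2, 2, 1, 1]; the two degree-1 vertices 5 and 6 are the ends of a path, so G = P_7. The only nontrivial automorphism of a path is the end-to-end reflection, so Aut(G) ≅ Z_2.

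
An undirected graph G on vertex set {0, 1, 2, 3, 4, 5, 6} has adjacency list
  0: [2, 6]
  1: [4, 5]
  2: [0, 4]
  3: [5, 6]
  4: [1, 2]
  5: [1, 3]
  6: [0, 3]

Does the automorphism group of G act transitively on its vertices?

Every vertex has degree 2 and the graph is connected, so G is the 7-cycle C_7. The automorphisms of the 7-cycle are exactly the symmetries of a regular 7-gon: the dihedral group D_7, |D_7| = 14. This group acts transitively on the 7 vertices.

Yes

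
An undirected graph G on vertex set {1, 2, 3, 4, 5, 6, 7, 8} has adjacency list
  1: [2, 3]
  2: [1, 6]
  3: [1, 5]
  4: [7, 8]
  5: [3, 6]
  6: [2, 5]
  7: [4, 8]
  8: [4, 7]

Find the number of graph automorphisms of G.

G has two connected components, {1, 2, 3, 5, 6} and {4, 7, 8}; each is 2-regular, so G = C_5 ⊔ C_3. No automorphism exchanges components of different sizes, hence Aut(G) is the direct product D_3 × D_5, order 60.

60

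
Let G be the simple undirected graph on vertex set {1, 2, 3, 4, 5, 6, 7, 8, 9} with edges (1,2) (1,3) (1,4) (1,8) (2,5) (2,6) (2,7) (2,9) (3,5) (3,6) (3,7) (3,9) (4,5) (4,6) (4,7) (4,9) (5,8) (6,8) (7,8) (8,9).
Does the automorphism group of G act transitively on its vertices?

Automorphisms preserve degree, but G has vertices of degree 4 and vertices of degree 5; no automorphism maps one to the other, so G is not vertex-transitive.

No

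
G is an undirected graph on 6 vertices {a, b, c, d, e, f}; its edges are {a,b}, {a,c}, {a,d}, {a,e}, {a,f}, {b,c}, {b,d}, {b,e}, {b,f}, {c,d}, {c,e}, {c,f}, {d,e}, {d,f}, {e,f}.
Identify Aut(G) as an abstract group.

Every vertex has degree 5, so G is the complete graph K_6. Every bijection on the vertex set is an automorphism of K_6; hence Aut(K_6) ≅ S_6, order 720.

S_6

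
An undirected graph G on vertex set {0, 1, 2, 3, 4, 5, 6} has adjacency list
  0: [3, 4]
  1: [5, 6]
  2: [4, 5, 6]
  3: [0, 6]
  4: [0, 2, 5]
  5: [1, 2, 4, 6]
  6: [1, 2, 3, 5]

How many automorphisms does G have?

Degrees alone do not determine every vertex (e.g. 0 and 1 both have degree 2), but their neighbour-degree multisets differ: N(0) has degrees [2, 3] while N(1) has degrees [4, 4]. Repeating this refinement separates all vertices, so the only automorphism is the identity.

1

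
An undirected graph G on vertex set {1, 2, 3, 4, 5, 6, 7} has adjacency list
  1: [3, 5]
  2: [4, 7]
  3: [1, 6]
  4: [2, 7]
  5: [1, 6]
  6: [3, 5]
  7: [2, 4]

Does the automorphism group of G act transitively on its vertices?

G has two connected components, {1, 3, 5, 6} and {2, 4, 7}; each is 2-regular, so G = C_4 ⊔ C_3. The orbit of 1 under Aut(G) is {1, 3, 5, 6}, which does not contain 2, so G is not vertex-transitive.

No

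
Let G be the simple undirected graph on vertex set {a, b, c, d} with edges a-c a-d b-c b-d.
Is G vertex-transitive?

Yes

G is 2-regular and bipartite on 2^2 = 4 vertices with girth 4; it is the hypercube graph Q_2. The symmetry group of the 2-cube is the hyperoctahedral group B_2 = Z_2 ≀ S_2, of order 2^2·2! = 8. This group acts transitively on the 4 vertices.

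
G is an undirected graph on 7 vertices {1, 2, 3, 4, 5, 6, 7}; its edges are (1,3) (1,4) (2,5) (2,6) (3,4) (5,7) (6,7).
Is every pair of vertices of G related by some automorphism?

G has two connected components, {2, 5, 6, 7} and {1, 3, 4}; each is 2-regular, so G = C_4 ⊔ C_3. The orbit of 1 under Aut(G) is {1, 3, 4}, which does not contain 2, so G is not vertex-transitive.

No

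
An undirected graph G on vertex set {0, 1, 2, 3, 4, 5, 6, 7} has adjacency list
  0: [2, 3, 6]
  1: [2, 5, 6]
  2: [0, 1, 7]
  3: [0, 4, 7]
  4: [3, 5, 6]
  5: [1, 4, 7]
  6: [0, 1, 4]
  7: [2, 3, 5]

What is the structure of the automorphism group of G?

Z_2^3 ⋊ S_3

G is 3-regular and bipartite on 2^3 = 8 vertices with girth 4; it is the hypercube graph Q_3. Aut(Q_3) consists of the signed permutations of the 3 coordinate axes: 3! permutations times 2^3 sign flips, so |Aut| = 2^3·3! = 48.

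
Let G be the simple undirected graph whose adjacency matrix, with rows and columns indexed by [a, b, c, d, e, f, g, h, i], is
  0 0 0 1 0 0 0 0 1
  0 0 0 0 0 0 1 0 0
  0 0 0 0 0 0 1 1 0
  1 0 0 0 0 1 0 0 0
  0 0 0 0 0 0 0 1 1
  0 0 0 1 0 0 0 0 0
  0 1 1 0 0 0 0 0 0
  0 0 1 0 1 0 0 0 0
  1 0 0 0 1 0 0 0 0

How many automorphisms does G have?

2

The degree sequence is [2, 1, 2, 2, 2, 1, 2, 2, 2]; the two degree-1 vertices b and f are the ends of a path, so G = P_9. The only nontrivial automorphism of a path is the end-to-end reflection, so Aut(G) ≅ Z_2.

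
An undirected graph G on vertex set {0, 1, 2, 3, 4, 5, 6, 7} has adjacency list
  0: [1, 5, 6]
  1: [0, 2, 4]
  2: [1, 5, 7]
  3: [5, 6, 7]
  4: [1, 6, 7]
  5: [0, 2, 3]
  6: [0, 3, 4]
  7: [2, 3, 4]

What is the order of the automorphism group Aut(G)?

G is 3-regular and bipartite on 2^3 = 8 vertices with girth 4; it is the hypercube graph Q_3. The symmetry group of the 3-cube is the hyperoctahedral group B_3 = Z_2 ≀ S_3, of order 2^3·3! = 48.

48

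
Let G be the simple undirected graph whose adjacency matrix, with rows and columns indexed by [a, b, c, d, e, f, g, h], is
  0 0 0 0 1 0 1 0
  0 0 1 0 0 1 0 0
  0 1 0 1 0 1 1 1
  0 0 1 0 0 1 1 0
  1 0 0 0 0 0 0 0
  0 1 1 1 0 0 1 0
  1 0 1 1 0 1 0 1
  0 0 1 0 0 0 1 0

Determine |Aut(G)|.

1

The degree sequence is [2, 2, 5, 3, 1, 4, 5, 2]. Checking the degree-preserving permutations of the vertex set shows that none except the identity preserves every edge, so Aut(G) is trivial.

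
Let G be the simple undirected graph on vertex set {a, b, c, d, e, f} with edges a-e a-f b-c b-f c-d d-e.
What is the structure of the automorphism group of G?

Every vertex has degree 2 and the graph is connected, so G is the 6-cycle C_6. C_6 has 6 rotations and 6 reflections, so Aut(C_6) ≅ D_6 of order 12.

the dihedral group of order 12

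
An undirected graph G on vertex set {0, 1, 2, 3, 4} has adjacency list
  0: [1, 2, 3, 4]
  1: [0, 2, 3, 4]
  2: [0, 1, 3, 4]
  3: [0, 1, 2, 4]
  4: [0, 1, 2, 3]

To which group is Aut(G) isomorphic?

Every vertex has degree 4, so G is the complete graph K_5. Any permutation of the 5 vertices preserves K_5, so Aut(K_5) = S_5 of order 5! = 120.

S_5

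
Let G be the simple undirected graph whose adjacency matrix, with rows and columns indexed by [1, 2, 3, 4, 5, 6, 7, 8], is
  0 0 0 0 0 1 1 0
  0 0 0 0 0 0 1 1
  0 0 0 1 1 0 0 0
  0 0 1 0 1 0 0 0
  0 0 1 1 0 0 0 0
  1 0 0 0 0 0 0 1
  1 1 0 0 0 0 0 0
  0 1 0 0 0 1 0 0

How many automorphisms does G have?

60

G has two connected components, {1, 2, 6, 7, 8} and {3, 4, 5}; each is 2-regular, so G = C_5 ⊔ C_3. The components are non-isomorphic (different sizes), so Aut(G) = Aut(C_5) × Aut(C_3) = D_5 × D_3 of order 10·6 = 60.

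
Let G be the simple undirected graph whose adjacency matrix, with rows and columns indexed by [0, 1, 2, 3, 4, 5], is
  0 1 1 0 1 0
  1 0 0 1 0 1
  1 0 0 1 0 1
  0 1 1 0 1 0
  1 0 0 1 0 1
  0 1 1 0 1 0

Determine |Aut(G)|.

G is 3-regular and bipartite with parts {0, 3, 5} and {1, 2, 4} (each part is independent and every cross-pair is an edge), so G = K_{3,3}. Aut(K_{3,3}) is the wreath product S_3 ≀ Z_2: permute within each part, then optionally swap the parts; |Aut| = 2·(3!)² = 72.

72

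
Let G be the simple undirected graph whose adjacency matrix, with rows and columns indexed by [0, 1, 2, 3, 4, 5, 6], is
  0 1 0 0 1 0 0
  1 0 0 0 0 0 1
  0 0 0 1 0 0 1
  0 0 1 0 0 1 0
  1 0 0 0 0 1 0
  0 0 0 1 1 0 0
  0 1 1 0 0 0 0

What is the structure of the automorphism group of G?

D_7

Every vertex has degree 2 and the graph is connected, so G is the 7-cycle C_7. The automorphisms of the 7-cycle are exactly the symmetries of a regular 7-gon: the dihedral group D_7, |D_7| = 14.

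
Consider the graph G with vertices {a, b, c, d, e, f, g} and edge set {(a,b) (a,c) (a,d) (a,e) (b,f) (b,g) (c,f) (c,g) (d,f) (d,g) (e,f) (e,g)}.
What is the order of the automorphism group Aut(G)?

The vertices split by degree into {a, f, g} (degree 4) and {b, c, d, e} (degree 3); every edge runs between the two parts, so G is the complete bipartite graph K_{3,4}. Automorphisms preserve the bipartition setwise (since the parts differ in size) and act as S_4 × S_3 within it; |Aut| = 144.

144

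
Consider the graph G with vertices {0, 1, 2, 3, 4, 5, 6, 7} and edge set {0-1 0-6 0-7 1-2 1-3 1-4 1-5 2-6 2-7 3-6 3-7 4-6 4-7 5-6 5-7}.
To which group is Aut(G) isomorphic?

S_3 × S_5

The vertices split by degree into {1, 6, 7} (degree 5) and {0, 2, 3, 4, 5} (degree 3); every edge runs between the two parts, so G is the complete bipartite graph K_{3,5}. The parts have unequal sizes, so no automorphism swaps them; each part is permuted independently, giving S_3 × S_5 of order 3!·5! = 720.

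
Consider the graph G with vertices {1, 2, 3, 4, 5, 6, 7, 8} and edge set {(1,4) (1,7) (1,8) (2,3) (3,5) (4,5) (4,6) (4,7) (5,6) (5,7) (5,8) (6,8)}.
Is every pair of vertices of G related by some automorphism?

No

Vertex 2 is the only vertex of degree 1, so every automorphism fixes it; G is not vertex-transitive.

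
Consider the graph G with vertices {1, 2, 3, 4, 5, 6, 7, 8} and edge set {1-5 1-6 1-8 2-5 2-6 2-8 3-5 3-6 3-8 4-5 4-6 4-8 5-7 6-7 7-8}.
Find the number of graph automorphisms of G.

720

The vertices split by degree into {5, 6, 8} (degree 5) and {1, 2, 3, 4, 7} (degree 3); every edge runs between the two parts, so G is the complete bipartite graph K_{3,5}. Automorphisms preserve the bipartition setwise (since the parts differ in size) and act as S_3 × S_5 within it; |Aut| = 720.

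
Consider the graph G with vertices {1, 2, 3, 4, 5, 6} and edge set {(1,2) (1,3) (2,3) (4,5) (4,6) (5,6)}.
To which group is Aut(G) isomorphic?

D_3 ≀ Z_2

G has two connected components, {4, 5, 6} and {1, 2, 3}; each is 2-regular, so G = C_3 ⊔ C_3. With two isomorphic components, Aut(G) = Aut(C_3) ≀ S_2 = (D_3 × D_3) ⋊ Z_2: permute each cycle by D_3, then optionally swap the two cycles. Order 2·(2·3)² = 72.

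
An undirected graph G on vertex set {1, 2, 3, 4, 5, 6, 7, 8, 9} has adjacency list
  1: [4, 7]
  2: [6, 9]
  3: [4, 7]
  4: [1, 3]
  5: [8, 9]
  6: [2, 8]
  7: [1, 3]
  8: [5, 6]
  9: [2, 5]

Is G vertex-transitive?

No

G has two connected components, {2, 5, 6, 8, 9} and {1, 3, 4, 7}; each is 2-regular, so G = C_5 ⊔ C_4. The orbit of 1 under Aut(G) is {1, 3, 4, 7}, which does not contain 2, so G is not vertex-transitive.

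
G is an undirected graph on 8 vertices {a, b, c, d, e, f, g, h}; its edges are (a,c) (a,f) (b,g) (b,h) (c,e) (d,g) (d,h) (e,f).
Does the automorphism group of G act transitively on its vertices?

G has two connected components, {b, d, g, h} and {a, c, e, f}; each is 2-regular, so G = C_4 ⊔ C_4. With two isomorphic components, Aut(G) = Aut(C_4) ≀ S_2 = (D_4 × D_4) ⋊ Z_2: permute each cycle by D_4, then optionally swap the two cycles. Order 2·(2·4)² = 128. This group acts transitively on the 8 vertices.

Yes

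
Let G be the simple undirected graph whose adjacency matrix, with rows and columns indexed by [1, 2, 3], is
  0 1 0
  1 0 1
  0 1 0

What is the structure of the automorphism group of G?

The degree sequence is [1, 2, 1]; the two degree-1 vertices 1 and 3 are the ends of a path, so G = P_3. A path has exactly one nontrivial symmetry — reversal — giving Aut(G) of order 2.

the cyclic group of order 2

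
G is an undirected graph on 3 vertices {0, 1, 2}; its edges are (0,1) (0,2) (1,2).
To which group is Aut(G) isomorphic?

Every vertex has degree 2, so G is the complete graph K_3. Every bijection on the vertex set is an automorphism of K_3; hence Aut(K_3) ≅ S_3, order 6.

the symmetric group on 3 letters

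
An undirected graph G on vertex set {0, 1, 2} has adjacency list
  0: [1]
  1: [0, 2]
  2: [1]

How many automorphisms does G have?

2

The degree sequence is [1, 2, 1]; the two degree-1 vertices 0 and 2 are the ends of a path, so G = P_3. The only nontrivial automorphism of a path is the end-to-end reflection, so Aut(G) ≅ Z_2.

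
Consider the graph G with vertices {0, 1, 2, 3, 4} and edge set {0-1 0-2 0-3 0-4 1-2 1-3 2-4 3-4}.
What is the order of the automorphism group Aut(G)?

8

Vertex 0 is the unique vertex of degree 4; the remaining 4 vertices each have degree 3 and induce a cycle, so G is the wheel on 5 vertices with hub 0. With the hub fixed, the remaining symmetry is that of the rim cycle C_4, giving the dihedral group D_4.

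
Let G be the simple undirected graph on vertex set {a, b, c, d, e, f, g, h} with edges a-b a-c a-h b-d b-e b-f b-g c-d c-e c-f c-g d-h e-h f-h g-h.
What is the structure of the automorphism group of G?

S_5 × S_3

The vertices split by degree into {b, c, h} (degree 5) and {a, d, e, f, g} (degree 3); every edge runs between the two parts, so G is the complete bipartite graph K_{3,5}. Automorphisms preserve the bipartition setwise (since the parts differ in size) and act as S_5 × S_3 within it; |Aut| = 720.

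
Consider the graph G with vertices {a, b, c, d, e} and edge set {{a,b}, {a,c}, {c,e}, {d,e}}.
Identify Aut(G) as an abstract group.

The degree sequence is [2, 1, 2, 1, 2]; the two degree-1 vertices b and d are the ends of a path, so G = P_5. The only nontrivial automorphism of a path is the end-to-end reflection, so Aut(G) ≅ Z_2.

the cyclic group of order 2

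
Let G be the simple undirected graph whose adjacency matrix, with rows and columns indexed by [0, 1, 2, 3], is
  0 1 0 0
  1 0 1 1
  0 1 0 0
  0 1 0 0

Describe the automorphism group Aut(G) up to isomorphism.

Vertex 1 has degree 3 and every other vertex has degree 1, so G is the star K_{1,3} with centre 1. The 3 leaves are pairwise interchangeable while the centre is fixed, giving Aut(G) = S_3.

S_3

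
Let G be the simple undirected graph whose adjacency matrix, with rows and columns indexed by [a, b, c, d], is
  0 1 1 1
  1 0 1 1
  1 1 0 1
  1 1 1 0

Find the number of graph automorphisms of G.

24

All 4 vertices are pairwise adjacent: G = K_4. Any permutation of the 4 vertices preserves K_4, so Aut(K_4) = S_4 of order 4! = 24.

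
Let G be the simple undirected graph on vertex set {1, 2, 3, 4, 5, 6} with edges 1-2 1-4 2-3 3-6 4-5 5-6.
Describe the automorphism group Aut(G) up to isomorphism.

G is 2-regular and connected on 6 vertices, i.e. the cycle C_6. C_6 has 6 rotations and 6 reflections, so Aut(C_6) ≅ D_6 of order 12.

the dihedral group of order 12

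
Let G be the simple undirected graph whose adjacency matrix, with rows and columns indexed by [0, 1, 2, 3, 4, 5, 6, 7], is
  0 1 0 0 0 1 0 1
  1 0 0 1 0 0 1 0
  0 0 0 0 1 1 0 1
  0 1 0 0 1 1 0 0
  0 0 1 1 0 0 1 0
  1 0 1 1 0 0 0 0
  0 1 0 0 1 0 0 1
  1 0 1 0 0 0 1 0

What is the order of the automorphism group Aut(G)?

48

G is 3-regular and bipartite on 2^3 = 8 vertices with girth 4; it is the hypercube graph Q_3. Aut(Q_3) consists of the signed permutations of the 3 coordinate axes: 3! permutations times 2^3 sign flips, so |Aut| = 2^3·3! = 48.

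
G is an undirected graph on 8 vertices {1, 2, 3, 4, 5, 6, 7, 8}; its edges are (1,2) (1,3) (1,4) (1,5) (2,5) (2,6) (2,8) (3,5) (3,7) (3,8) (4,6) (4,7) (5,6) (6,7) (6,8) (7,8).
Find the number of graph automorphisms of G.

1

The degree sequence is [4, 4, 4, 3, 4, 5, 4, 4]. Checking the degree-preserving permutations of the vertex set shows that none except the identity preserves every edge, so Aut(G) is trivial.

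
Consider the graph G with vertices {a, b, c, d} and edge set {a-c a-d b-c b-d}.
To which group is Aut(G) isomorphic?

Every vertex has degree 2 and the graph is connected, so G is the 4-cycle C_4. C_4 has 4 rotations and 4 reflections, so Aut(C_4) ≅ D_4 of order 8.

the dihedral group of order 8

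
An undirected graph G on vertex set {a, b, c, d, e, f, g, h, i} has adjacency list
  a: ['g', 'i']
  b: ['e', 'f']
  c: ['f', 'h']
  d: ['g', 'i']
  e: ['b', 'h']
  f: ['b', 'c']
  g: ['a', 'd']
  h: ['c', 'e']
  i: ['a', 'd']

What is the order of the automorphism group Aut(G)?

80

G has two connected components, {b, c, e, f, h} and {a, d, g, i}; each is 2-regular, so G = C_5 ⊔ C_4. No automorphism exchanges components of different sizes, hence Aut(G) is the direct product D_4 × D_5, order 80.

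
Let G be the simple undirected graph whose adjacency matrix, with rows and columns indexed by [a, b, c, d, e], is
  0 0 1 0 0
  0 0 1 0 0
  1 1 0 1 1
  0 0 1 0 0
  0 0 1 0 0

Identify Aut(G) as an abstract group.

Vertex c has degree 4 and every other vertex has degree 1, so G is the star K_{1,4} with centre c. The 4 leaves are pairwise interchangeable while the centre is fixed, giving Aut(G) = S_4.

the symmetric group on 4 letters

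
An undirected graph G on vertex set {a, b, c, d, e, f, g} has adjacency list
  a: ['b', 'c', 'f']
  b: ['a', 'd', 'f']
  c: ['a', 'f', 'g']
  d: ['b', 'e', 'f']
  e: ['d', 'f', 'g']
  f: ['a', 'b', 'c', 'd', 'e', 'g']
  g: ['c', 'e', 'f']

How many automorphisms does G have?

12

Vertex f is the unique vertex of degree 6; the remaining 6 vertices each have degree 3 and induce a cycle, so G is the wheel on 7 vertices with hub f. With the hub fixed, the remaining symmetry is that of the rim cycle C_6, giving the dihedral group D_6.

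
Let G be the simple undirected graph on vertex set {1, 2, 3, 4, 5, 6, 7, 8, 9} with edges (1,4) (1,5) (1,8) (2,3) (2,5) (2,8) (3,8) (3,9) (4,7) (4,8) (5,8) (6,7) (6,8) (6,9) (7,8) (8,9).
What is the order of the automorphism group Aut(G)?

16

Vertex 8 is the unique vertex of degree 8; the remaining 8 vertices each have degree 3 and induce a cycle, so G is the wheel on 9 vertices with hub 8. With the hub fixed, the remaining symmetry is that of the rim cycle C_8, giving the dihedral group D_8.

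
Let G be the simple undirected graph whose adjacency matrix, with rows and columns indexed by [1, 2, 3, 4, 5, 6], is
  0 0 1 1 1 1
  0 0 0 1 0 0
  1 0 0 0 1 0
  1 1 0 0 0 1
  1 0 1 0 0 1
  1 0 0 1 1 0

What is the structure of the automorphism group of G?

the trivial group

Degrees alone do not determine every vertex (e.g. 4 and 5 both have degree 3), but their neighbour-degree multisets differ: N(4) has degrees [1, 3, 4] while N(5) has degrees [2, 3, 4]. Repeating this refinement separates all vertices, so the only automorphism is the identity.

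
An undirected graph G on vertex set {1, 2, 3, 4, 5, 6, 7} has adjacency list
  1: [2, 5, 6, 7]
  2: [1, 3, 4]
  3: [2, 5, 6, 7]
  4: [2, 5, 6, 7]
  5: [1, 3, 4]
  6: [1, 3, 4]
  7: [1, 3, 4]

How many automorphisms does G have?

144

The vertices split by degree into {1, 3, 4} (degree 4) and {2, 5, 6, 7} (degree 3); every edge runs between the two parts, so G is the complete bipartite graph K_{3,4}. Automorphisms preserve the bipartition setwise (since the parts differ in size) and act as S_3 × S_4 within it; |Aut| = 144.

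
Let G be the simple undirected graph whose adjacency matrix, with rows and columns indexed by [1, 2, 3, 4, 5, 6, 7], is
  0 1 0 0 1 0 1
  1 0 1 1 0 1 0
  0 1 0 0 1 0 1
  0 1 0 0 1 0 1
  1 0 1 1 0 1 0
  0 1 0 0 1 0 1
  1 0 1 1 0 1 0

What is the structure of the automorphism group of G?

The vertices split by degree into {2, 5, 7} (degree 4) and {1, 3, 4, 6} (degree 3); every edge runs between the two parts, so G is the complete bipartite graph K_{3,4}. Automorphisms preserve the bipartition setwise (since the parts differ in size) and act as S_4 × S_3 within it; |Aut| = 144.

S_4 × S_3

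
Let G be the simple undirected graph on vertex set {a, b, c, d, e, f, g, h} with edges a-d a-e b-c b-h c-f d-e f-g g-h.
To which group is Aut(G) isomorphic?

D_5 × D_3

G has two connected components, {b, c, f, g, h} and {a, d, e}; each is 2-regular, so G = C_5 ⊔ C_3. The components are non-isomorphic (different sizes), so Aut(G) = Aut(C_5) × Aut(C_3) = D_5 × D_3 of order 10·6 = 60.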